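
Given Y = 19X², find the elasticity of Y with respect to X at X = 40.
Elasticity = 2

Elasticity = (dY/dX) · (X/Y)

dY/dX = 38·X
At X = 40: dY/dX = 1520, Y = 30400

Elasticity = 1520 · (40 / 30400) = 2

Interpretation: for a small percentage change in X, the percentage change in Y is approximately 2.00 times as large.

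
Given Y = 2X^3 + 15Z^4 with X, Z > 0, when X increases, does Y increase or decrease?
Y increases

Taking the partial derivative:
∂Y/∂X = 6X^2

∂Y/∂X = 6X^2 > 0 (assuming positive values)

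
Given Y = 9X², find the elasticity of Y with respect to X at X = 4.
Elasticity = 2

Elasticity = (dY/dX) · (X/Y)

dY/dX = 18·X
At X = 4: dY/dX = 72, Y = 144

Elasticity = 72 · (4 / 144) = 2

Interpretation: for a small percentage change in X, the percentage change in Y is approximately 2.00 times as large.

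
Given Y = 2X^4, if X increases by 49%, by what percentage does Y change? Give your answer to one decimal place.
392.9%

For Y = 2X^4:
If X → X(1 + 0.49)
Then Y → Y · (1 + 0.49)^4
     ≈ Y · 4.9288

Percentage change = ((1 + 0.49)^4 − 1) × 100% ≈ 392.9%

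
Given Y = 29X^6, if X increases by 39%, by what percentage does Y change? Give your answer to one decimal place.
621.3%

For Y = 29X^6:
If X → X(1 + 0.39)
Then Y → Y · (1 + 0.39)^6
     ≈ Y · 7.2125

Percentage change = ((1 + 0.39)^6 − 1) × 100% ≈ 621.3%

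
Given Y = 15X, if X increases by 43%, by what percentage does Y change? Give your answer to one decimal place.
43.0%

For Y = 15X:
If X → X(1 + 0.43)
Then Y → Y · (1 + 0.43)^1
     = Y · 1.4300

Percentage change = ((1 + 0.43)^1 − 1) × 100% = 43.0%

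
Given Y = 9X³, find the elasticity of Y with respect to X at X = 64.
Elasticity = 3

Elasticity = (dY/dX) · (X/Y)

dY/dX = 27·X²
At X = 64: dY/dX = 110592, Y = 2359296

Elasticity = 110592 · (64 / 2359296) = 3

Interpretation: for a small percentage change in X, the percentage change in Y is approximately 3.00 times as large.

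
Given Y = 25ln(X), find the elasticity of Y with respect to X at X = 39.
Elasticity = 1/ln(39) ≈ 0.2730

Elasticity = (dY/dX) · (X/Y)

dY/dX = 25/X
At X = 39: dY/dX = 25/39, Y = 25·ln(39)

Elasticity = (25/39) · (39 / (25·ln(39))) = 1/ln(39) ≈ 0.2730

Interpretation: for a small percentage change in X, the percentage change in Y is approximately 0.27 times as large.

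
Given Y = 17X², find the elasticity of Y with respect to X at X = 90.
Elasticity = 2

Elasticity = (dY/dX) · (X/Y)

dY/dX = 34·X
At X = 90: dY/dX = 3060, Y = 137700

Elasticity = 3060 · (90 / 137700) = 2

Interpretation: for a small percentage change in X, the percentage change in Y is approximately 2.00 times as large.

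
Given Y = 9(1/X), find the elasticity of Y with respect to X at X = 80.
Elasticity = -1

Elasticity = (dY/dX) · (X/Y)

dY/dX = -9/X²
At X = 80: dY/dX = -9/6400, Y = 9/80

Elasticity = (-9/6400) · (80 / (9/80)) = -1

Interpretation: for a small percentage change in X, the percentage change in Y is approximately -1.00 times as large.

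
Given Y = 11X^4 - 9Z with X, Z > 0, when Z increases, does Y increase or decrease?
Y decreases

Taking the partial derivative:
∂Y/∂Z = -9

∂Y/∂Z = -9 < 0 (assuming positive values)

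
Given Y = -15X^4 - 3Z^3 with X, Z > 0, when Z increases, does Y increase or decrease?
Y decreases

Taking the partial derivative:
∂Y/∂Z = -9Z^2

∂Y/∂Z = -9Z^2 < 0 (assuming positive values)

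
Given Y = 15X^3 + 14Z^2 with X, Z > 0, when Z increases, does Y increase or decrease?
Y increases

Taking the partial derivative:
∂Y/∂Z = 28Z

∂Y/∂Z = 28Z > 0 (assuming positive values)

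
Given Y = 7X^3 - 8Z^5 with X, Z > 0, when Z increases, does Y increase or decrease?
Y decreases

Taking the partial derivative:
∂Y/∂Z = -40Z^4

∂Y/∂Z = -40Z^4 < 0 (assuming positive values)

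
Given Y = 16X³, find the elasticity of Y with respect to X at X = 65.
Elasticity = 3

Elasticity = (dY/dX) · (X/Y)

dY/dX = 48·X²
At X = 65: dY/dX = 202800, Y = 4394000

Elasticity = 202800 · (65 / 4394000) = 3

Interpretation: for a small percentage change in X, the percentage change in Y is approximately 3.00 times as large.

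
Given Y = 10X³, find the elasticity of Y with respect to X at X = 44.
Elasticity = 3

Elasticity = (dY/dX) · (X/Y)

dY/dX = 30·X²
At X = 44: dY/dX = 58080, Y = 851840

Elasticity = 58080 · (44 / 851840) = 3

Interpretation: for a small percentage change in X, the percentage change in Y is approximately 3.00 times as large.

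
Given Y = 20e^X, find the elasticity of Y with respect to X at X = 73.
Elasticity = 73

Elasticity = (dY/dX) · (X/Y)

dY/dX = 20·e^X
At X = 73: dY/dX = 20·e^73, Y = 20·e^73

Elasticity = (20·e^73) · (73 / (20·e^73)) = 73

Interpretation: for a small percentage change in X, the percentage change in Y is approximately 73.00 times as large.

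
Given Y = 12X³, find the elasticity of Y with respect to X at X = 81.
Elasticity = 3

Elasticity = (dY/dX) · (X/Y)

dY/dX = 36·X²
At X = 81: dY/dX = 236196, Y = 6377292

Elasticity = 236196 · (81 / 6377292) = 3

Interpretation: for a small percentage change in X, the percentage change in Y is approximately 3.00 times as large.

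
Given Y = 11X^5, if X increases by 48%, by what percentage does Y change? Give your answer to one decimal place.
610.1%

For Y = 11X^5:
If X → X(1 + 0.48)
Then Y → Y · (1 + 0.48)^5
     ≈ Y · 7.1008

Percentage change = ((1 + 0.48)^5 − 1) × 100% ≈ 610.1%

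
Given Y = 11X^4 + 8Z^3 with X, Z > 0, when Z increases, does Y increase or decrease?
Y increases

Taking the partial derivative:
∂Y/∂Z = 24Z^2

∂Y/∂Z = 24Z^2 > 0 (assuming positive values)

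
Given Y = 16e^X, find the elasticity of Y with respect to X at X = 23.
Elasticity = 23

Elasticity = (dY/dX) · (X/Y)

dY/dX = 16·e^X
At X = 23: dY/dX = 16·e^23, Y = 16·e^23

Elasticity = (16·e^23) · (23 / (16·e^23)) = 23

Interpretation: for a small percentage change in X, the percentage change in Y is approximately 23.00 times as large.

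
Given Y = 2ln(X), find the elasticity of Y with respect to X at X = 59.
Elasticity = 1/ln(59) ≈ 0.2452

Elasticity = (dY/dX) · (X/Y)

dY/dX = 2/X
At X = 59: dY/dX = 2/59, Y = 2·ln(59)

Elasticity = (2/59) · (59 / (2·ln(59))) = 1/ln(59) ≈ 0.2452

Interpretation: for a small percentage change in X, the percentage change in Y is approximately 0.25 times as large.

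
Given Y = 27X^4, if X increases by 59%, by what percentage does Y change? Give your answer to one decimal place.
539.1%

For Y = 27X^4:
If X → X(1 + 0.59)
Then Y → Y · (1 + 0.59)^4
     ≈ Y · 6.3913

Percentage change = ((1 + 0.59)^4 − 1) × 100% ≈ 539.1%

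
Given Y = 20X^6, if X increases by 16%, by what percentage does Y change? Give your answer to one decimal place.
143.6%

For Y = 20X^6:
If X → X(1 + 0.16)
Then Y → Y · (1 + 0.16)^6
     ≈ Y · 2.4364

Percentage change = ((1 + 0.16)^6 − 1) × 100% ≈ 143.6%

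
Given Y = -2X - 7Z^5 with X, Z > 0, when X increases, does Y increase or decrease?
Y decreases

Taking the partial derivative:
∂Y/∂X = -2

∂Y/∂X = -2 < 0 (assuming positive values)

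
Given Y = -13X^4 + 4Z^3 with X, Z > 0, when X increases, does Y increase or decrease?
Y decreases

Taking the partial derivative:
∂Y/∂X = -52X^3

∂Y/∂X = -52X^3 < 0 (assuming positive values)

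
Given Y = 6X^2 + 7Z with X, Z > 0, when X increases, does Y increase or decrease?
Y increases

Taking the partial derivative:
∂Y/∂X = 12X

∂Y/∂X = 12X > 0 (assuming positive values)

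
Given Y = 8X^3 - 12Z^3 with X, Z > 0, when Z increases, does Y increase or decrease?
Y decreases

Taking the partial derivative:
∂Y/∂Z = -36Z^2

∂Y/∂Z = -36Z^2 < 0 (assuming positive values)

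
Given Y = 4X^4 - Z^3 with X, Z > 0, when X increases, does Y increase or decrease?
Y increases

Taking the partial derivative:
∂Y/∂X = 16X^3

∂Y/∂X = 16X^3 > 0 (assuming positive values)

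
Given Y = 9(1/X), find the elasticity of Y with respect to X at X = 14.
Elasticity = -1

Elasticity = (dY/dX) · (X/Y)

dY/dX = -9/X²
At X = 14: dY/dX = -9/196, Y = 9/14

Elasticity = (-9/196) · (14 / (9/14)) = -1

Interpretation: for a small percentage change in X, the percentage change in Y is approximately -1.00 times as large.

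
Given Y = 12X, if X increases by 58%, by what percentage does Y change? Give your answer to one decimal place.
58.0%

For Y = 12X:
If X → X(1 + 0.58)
Then Y → Y · (1 + 0.58)^1
     = Y · 1.5800

Percentage change = ((1 + 0.58)^1 − 1) × 100% = 58.0%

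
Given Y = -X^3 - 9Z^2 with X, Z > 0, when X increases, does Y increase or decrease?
Y decreases

Taking the partial derivative:
∂Y/∂X = -3X^2

∂Y/∂X = -3X^2 < 0 (assuming positive values)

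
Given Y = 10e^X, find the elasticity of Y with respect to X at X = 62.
Elasticity = 62

Elasticity = (dY/dX) · (X/Y)

dY/dX = 10·e^X
At X = 62: dY/dX = 10·e^62, Y = 10·e^62

Elasticity = (10·e^62) · (62 / (10·e^62)) = 62

Interpretation: for a small percentage change in X, the percentage change in Y is approximately 62.00 times as large.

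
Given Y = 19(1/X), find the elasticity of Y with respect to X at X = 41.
Elasticity = -1

Elasticity = (dY/dX) · (X/Y)

dY/dX = -19/X²
At X = 41: dY/dX = -19/1681, Y = 19/41

Elasticity = (-19/1681) · (41 / (19/41)) = -1

Interpretation: for a small percentage change in X, the percentage change in Y is approximately -1.00 times as large.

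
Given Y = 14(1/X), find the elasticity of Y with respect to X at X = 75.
Elasticity = -1

Elasticity = (dY/dX) · (X/Y)

dY/dX = -14/X²
At X = 75: dY/dX = -14/5625, Y = 14/75

Elasticity = (-14/5625) · (75 / (14/75)) = -1

Interpretation: for a small percentage change in X, the percentage change in Y is approximately -1.00 times as large.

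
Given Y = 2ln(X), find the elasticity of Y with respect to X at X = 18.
Elasticity = 1/ln(18) ≈ 0.3460

Elasticity = (dY/dX) · (X/Y)

dY/dX = 2/X
At X = 18: dY/dX = 1/9, Y = 2·ln(18)

Elasticity = (1/9) · (18 / (2·ln(18))) = 1/ln(18) ≈ 0.3460

Interpretation: for a small percentage change in X, the percentage change in Y is approximately 0.35 times as large.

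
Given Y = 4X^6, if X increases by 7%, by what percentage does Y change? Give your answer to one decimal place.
50.1%

For Y = 4X^6:
If X → X(1 + 0.07)
Then Y → Y · (1 + 0.07)^6
     ≈ Y · 1.5007

Percentage change = ((1 + 0.07)^6 − 1) × 100% ≈ 50.1%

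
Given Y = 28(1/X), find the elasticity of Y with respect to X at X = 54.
Elasticity = -1

Elasticity = (dY/dX) · (X/Y)

dY/dX = -28/X²
At X = 54: dY/dX = -7/729, Y = 14/27

Elasticity = (-7/729) · (54 / (14/27)) = -1

Interpretation: for a small percentage change in X, the percentage change in Y is approximately -1.00 times as large.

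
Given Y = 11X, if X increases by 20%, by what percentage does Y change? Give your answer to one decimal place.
20.0%

For Y = 11X:
If X → X(1 + 0.2)
Then Y → Y · (1 + 0.2)^1
     = Y · 1.2000

Percentage change = ((1 + 0.2)^1 − 1) × 100% = 20.0%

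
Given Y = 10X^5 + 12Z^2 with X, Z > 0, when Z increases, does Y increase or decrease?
Y increases

Taking the partial derivative:
∂Y/∂Z = 24Z

∂Y/∂Z = 24Z > 0 (assuming positive values)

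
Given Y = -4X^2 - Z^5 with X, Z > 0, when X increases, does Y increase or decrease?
Y decreases

Taking the partial derivative:
∂Y/∂X = -8X

∂Y/∂X = -8X < 0 (assuming positive values)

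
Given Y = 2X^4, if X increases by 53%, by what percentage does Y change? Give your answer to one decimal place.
448.0%

For Y = 2X^4:
If X → X(1 + 0.53)
Then Y → Y · (1 + 0.53)^4
     ≈ Y · 5.4798

Percentage change = ((1 + 0.53)^4 − 1) × 100% ≈ 448.0%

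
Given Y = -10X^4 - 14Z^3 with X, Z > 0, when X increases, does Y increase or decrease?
Y decreases

Taking the partial derivative:
∂Y/∂X = -40X^3

∂Y/∂X = -40X^3 < 0 (assuming positive values)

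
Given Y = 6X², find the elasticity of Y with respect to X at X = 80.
Elasticity = 2

Elasticity = (dY/dX) · (X/Y)

dY/dX = 12·X
At X = 80: dY/dX = 960, Y = 38400

Elasticity = 960 · (80 / 38400) = 2

Interpretation: for a small percentage change in X, the percentage change in Y is approximately 2.00 times as large.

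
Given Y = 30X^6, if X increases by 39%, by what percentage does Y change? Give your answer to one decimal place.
621.3%

For Y = 30X^6:
If X → X(1 + 0.39)
Then Y → Y · (1 + 0.39)^6
     ≈ Y · 7.2125

Percentage change = ((1 + 0.39)^6 − 1) × 100% ≈ 621.3%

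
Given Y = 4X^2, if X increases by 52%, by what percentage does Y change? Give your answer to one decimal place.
131.0%

For Y = 4X^2:
If X → X(1 + 0.52)
Then Y → Y · (1 + 0.52)^2
     = Y · 2.3104

Percentage change = ((1 + 0.52)^2 − 1) × 100% ≈ 131.0%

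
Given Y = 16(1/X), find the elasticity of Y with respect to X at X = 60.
Elasticity = -1

Elasticity = (dY/dX) · (X/Y)

dY/dX = -16/X²
At X = 60: dY/dX = -1/225, Y = 4/15

Elasticity = (-1/225) · (60 / (4/15)) = -1

Interpretation: for a small percentage change in X, the percentage change in Y is approximately -1.00 times as large.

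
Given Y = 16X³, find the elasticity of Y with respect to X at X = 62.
Elasticity = 3

Elasticity = (dY/dX) · (X/Y)

dY/dX = 48·X²
At X = 62: dY/dX = 184512, Y = 3813248

Elasticity = 184512 · (62 / 3813248) = 3

Interpretation: for a small percentage change in X, the percentage change in Y is approximately 3.00 times as large.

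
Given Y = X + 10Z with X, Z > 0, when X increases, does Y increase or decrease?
Y increases

Taking the partial derivative:
∂Y/∂X = 1

∂Y/∂X = 1 > 0 (assuming positive values)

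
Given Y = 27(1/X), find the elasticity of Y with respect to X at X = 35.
Elasticity = -1

Elasticity = (dY/dX) · (X/Y)

dY/dX = -27/X²
At X = 35: dY/dX = -27/1225, Y = 27/35

Elasticity = (-27/1225) · (35 / (27/35)) = -1

Interpretation: for a small percentage change in X, the percentage change in Y is approximately -1.00 times as large.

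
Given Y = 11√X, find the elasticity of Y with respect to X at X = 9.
Elasticity = 1/2

Elasticity = (dY/dX) · (X/Y)

dY/dX = 11/(2·√X)
At X = 9: dY/dX = 11/6, Y = 33

Elasticity = (11/6) · (9 / 33) = 1/2

Interpretation: for a small percentage change in X, the percentage change in Y is approximately 0.50 times as large.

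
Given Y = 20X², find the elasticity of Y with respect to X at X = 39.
Elasticity = 2

Elasticity = (dY/dX) · (X/Y)

dY/dX = 40·X
At X = 39: dY/dX = 1560, Y = 30420

Elasticity = 1560 · (39 / 30420) = 2

Interpretation: for a small percentage change in X, the percentage change in Y is approximately 2.00 times as large.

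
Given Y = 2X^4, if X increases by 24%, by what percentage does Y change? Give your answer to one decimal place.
136.4%

For Y = 2X^4:
If X → X(1 + 0.24)
Then Y → Y · (1 + 0.24)^4
     ≈ Y · 2.3642

Percentage change = ((1 + 0.24)^4 − 1) × 100% ≈ 136.4%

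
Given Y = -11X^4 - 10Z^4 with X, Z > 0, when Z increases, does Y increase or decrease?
Y decreases

Taking the partial derivative:
∂Y/∂Z = -40Z^3

∂Y/∂Z = -40Z^3 < 0 (assuming positive values)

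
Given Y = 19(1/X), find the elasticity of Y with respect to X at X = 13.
Elasticity = -1

Elasticity = (dY/dX) · (X/Y)

dY/dX = -19/X²
At X = 13: dY/dX = -19/169, Y = 19/13

Elasticity = (-19/169) · (13 / (19/13)) = -1

Interpretation: for a small percentage change in X, the percentage change in Y is approximately -1.00 times as large.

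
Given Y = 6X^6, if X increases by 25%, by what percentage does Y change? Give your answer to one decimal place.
281.5%

For Y = 6X^6:
If X → X(1 + 0.25)
Then Y → Y · (1 + 0.25)^6
     ≈ Y · 3.8147

Percentage change = ((1 + 0.25)^6 − 1) × 100% ≈ 281.5%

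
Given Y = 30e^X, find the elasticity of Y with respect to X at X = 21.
Elasticity = 21

Elasticity = (dY/dX) · (X/Y)

dY/dX = 30·e^X
At X = 21: dY/dX = 30·e^21, Y = 30·e^21

Elasticity = (30·e^21) · (21 / (30·e^21)) = 21

Interpretation: for a small percentage change in X, the percentage change in Y is approximately 21.00 times as large.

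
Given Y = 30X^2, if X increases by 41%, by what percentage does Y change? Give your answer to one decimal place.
98.8%

For Y = 30X^2:
If X → X(1 + 0.41)
Then Y → Y · (1 + 0.41)^2
     = Y · 1.9881

Percentage change = ((1 + 0.41)^2 − 1) × 100% ≈ 98.8%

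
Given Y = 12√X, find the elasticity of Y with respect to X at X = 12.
Elasticity = 1/2

Elasticity = (dY/dX) · (X/Y)

dY/dX = 6/√X
At X = 12: dY/dX = √3, Y = 24·√3

Elasticity = (√3) · (12 / (24·√3)) = 1/2

Interpretation: for a small percentage change in X, the percentage change in Y is approximately 0.50 times as large.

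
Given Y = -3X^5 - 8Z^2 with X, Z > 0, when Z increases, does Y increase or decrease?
Y decreases

Taking the partial derivative:
∂Y/∂Z = -16Z

∂Y/∂Z = -16Z < 0 (assuming positive values)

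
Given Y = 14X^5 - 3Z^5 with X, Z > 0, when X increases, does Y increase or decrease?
Y increases

Taking the partial derivative:
∂Y/∂X = 70X^4

∂Y/∂X = 70X^4 > 0 (assuming positive values)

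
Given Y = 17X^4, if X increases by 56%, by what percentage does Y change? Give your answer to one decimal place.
492.2%

For Y = 17X^4:
If X → X(1 + 0.56)
Then Y → Y · (1 + 0.56)^4
     ≈ Y · 5.9224

Percentage change = ((1 + 0.56)^4 − 1) × 100% ≈ 492.2%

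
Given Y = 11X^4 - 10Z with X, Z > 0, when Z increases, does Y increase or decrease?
Y decreases

Taking the partial derivative:
∂Y/∂Z = -10

∂Y/∂Z = -10 < 0 (assuming positive values)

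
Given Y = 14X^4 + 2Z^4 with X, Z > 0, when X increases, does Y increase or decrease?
Y increases

Taking the partial derivative:
∂Y/∂X = 56X^3

∂Y/∂X = 56X^3 > 0 (assuming positive values)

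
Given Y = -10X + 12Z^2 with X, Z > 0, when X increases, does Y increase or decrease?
Y decreases

Taking the partial derivative:
∂Y/∂X = -10

∂Y/∂X = -10 < 0 (assuming positive values)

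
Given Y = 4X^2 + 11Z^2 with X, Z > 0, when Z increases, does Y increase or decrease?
Y increases

Taking the partial derivative:
∂Y/∂Z = 22Z

∂Y/∂Z = 22Z > 0 (assuming positive values)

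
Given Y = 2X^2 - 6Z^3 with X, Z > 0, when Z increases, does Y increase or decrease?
Y decreases

Taking the partial derivative:
∂Y/∂Z = -18Z^2

∂Y/∂Z = -18Z^2 < 0 (assuming positive values)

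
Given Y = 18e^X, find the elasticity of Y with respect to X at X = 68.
Elasticity = 68

Elasticity = (dY/dX) · (X/Y)

dY/dX = 18·e^X
At X = 68: dY/dX = 18·e^68, Y = 18·e^68

Elasticity = (18·e^68) · (68 / (18·e^68)) = 68

Interpretation: for a small percentage change in X, the percentage change in Y is approximately 68.00 times as large.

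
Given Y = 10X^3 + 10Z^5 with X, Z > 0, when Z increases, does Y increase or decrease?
Y increases

Taking the partial derivative:
∂Y/∂Z = 50Z^4

∂Y/∂Z = 50Z^4 > 0 (assuming positive values)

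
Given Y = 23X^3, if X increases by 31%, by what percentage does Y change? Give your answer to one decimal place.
124.8%

For Y = 23X^3:
If X → X(1 + 0.31)
Then Y → Y · (1 + 0.31)^3
     ≈ Y · 2.2481

Percentage change = ((1 + 0.31)^3 − 1) × 100% ≈ 124.8%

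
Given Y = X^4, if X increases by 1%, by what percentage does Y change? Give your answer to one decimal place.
4.1%

For Y = X^4:
If X → X(1 + 0.01)
Then Y → Y · (1 + 0.01)^4
     ≈ Y · 1.0406

Percentage change = ((1 + 0.01)^4 − 1) × 100% ≈ 4.1%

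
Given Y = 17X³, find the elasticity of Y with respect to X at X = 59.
Elasticity = 3

Elasticity = (dY/dX) · (X/Y)

dY/dX = 51·X²
At X = 59: dY/dX = 177531, Y = 3491443

Elasticity = 177531 · (59 / 3491443) = 3

Interpretation: for a small percentage change in X, the percentage change in Y is approximately 3.00 times as large.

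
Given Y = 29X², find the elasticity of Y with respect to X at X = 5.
Elasticity = 2

Elasticity = (dY/dX) · (X/Y)

dY/dX = 58·X
At X = 5: dY/dX = 290, Y = 725

Elasticity = 290 · (5 / 725) = 2

Interpretation: for a small percentage change in X, the percentage change in Y is approximately 2.00 times as large.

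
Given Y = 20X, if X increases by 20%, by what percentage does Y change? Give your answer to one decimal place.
20.0%

For Y = 20X:
If X → X(1 + 0.2)
Then Y → Y · (1 + 0.2)^1
     = Y · 1.2000

Percentage change = ((1 + 0.2)^1 − 1) × 100% = 20.0%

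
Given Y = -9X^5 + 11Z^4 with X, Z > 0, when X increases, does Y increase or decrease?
Y decreases

Taking the partial derivative:
∂Y/∂X = -45X^4

∂Y/∂X = -45X^4 < 0 (assuming positive values)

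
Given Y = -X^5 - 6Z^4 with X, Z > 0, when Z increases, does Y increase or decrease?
Y decreases

Taking the partial derivative:
∂Y/∂Z = -24Z^3

∂Y/∂Z = -24Z^3 < 0 (assuming positive values)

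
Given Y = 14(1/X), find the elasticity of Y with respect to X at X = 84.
Elasticity = -1

Elasticity = (dY/dX) · (X/Y)

dY/dX = -14/X²
At X = 84: dY/dX = -1/504, Y = 1/6

Elasticity = (-1/504) · (84 / (1/6)) = -1

Interpretation: for a small percentage change in X, the percentage change in Y is approximately -1.00 times as large.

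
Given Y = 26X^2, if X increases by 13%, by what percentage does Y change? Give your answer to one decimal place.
27.7%

For Y = 26X^2:
If X → X(1 + 0.13)
Then Y → Y · (1 + 0.13)^2
     = Y · 1.2769

Percentage change = ((1 + 0.13)^2 − 1) × 100% ≈ 27.7%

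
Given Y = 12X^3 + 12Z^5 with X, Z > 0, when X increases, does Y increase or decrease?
Y increases

Taking the partial derivative:
∂Y/∂X = 36X^2

∂Y/∂X = 36X^2 > 0 (assuming positive values)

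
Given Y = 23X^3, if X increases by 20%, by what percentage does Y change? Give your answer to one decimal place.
72.8%

For Y = 23X^3:
If X → X(1 + 0.2)
Then Y → Y · (1 + 0.2)^3
     = Y · 1.7280

Percentage change = ((1 + 0.2)^3 − 1) × 100% = 72.8%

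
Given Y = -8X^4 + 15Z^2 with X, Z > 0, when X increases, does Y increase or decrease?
Y decreases

Taking the partial derivative:
∂Y/∂X = -32X^3

∂Y/∂X = -32X^3 < 0 (assuming positive values)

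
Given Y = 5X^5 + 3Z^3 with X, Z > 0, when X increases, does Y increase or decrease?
Y increases

Taking the partial derivative:
∂Y/∂X = 25X^4

∂Y/∂X = 25X^4 > 0 (assuming positive values)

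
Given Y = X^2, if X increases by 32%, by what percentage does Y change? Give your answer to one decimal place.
74.2%

For Y = X^2:
If X → X(1 + 0.32)
Then Y → Y · (1 + 0.32)^2
     = Y · 1.7424

Percentage change = ((1 + 0.32)^2 − 1) × 100% ≈ 74.2%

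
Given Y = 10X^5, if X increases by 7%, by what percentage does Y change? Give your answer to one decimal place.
40.3%

For Y = 10X^5:
If X → X(1 + 0.07)
Then Y → Y · (1 + 0.07)^5
     ≈ Y · 1.4026

Percentage change = ((1 + 0.07)^5 − 1) × 100% ≈ 40.3%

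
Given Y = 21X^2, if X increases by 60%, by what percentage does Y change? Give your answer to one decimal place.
156.0%

For Y = 21X^2:
If X → X(1 + 0.6)
Then Y → Y · (1 + 0.6)^2
     = Y · 2.5600

Percentage change = ((1 + 0.6)^2 − 1) × 100% = 156.0%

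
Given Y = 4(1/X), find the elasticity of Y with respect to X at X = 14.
Elasticity = -1

Elasticity = (dY/dX) · (X/Y)

dY/dX = -4/X²
At X = 14: dY/dX = -1/49, Y = 2/7

Elasticity = (-1/49) · (14 / (2/7)) = -1

Interpretation: for a small percentage change in X, the percentage change in Y is approximately -1.00 times as large.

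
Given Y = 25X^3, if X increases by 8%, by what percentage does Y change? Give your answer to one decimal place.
26.0%

For Y = 25X^3:
If X → X(1 + 0.08)
Then Y → Y · (1 + 0.08)^3
     ≈ Y · 1.2597

Percentage change = ((1 + 0.08)^3 − 1) × 100% ≈ 26.0%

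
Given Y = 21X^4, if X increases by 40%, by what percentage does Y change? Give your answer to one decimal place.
284.2%

For Y = 21X^4:
If X → X(1 + 0.4)
Then Y → Y · (1 + 0.4)^4
     = Y · 3.8416

Percentage change = ((1 + 0.4)^4 − 1) × 100% ≈ 284.2%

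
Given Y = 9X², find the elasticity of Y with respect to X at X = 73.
Elasticity = 2

Elasticity = (dY/dX) · (X/Y)

dY/dX = 18·X
At X = 73: dY/dX = 1314, Y = 47961

Elasticity = 1314 · (73 / 47961) = 2

Interpretation: for a small percentage change in X, the percentage change in Y is approximately 2.00 times as large.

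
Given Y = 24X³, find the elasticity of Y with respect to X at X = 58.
Elasticity = 3

Elasticity = (dY/dX) · (X/Y)

dY/dX = 72·X²
At X = 58: dY/dX = 242208, Y = 4682688

Elasticity = 242208 · (58 / 4682688) = 3

Interpretation: for a small percentage change in X, the percentage change in Y is approximately 3.00 times as large.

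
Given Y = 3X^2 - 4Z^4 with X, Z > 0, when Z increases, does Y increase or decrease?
Y decreases

Taking the partial derivative:
∂Y/∂Z = -16Z^3

∂Y/∂Z = -16Z^3 < 0 (assuming positive values)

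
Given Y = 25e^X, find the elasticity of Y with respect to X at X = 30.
Elasticity = 30

Elasticity = (dY/dX) · (X/Y)

dY/dX = 25·e^X
At X = 30: dY/dX = 25·e^30, Y = 25·e^30

Elasticity = (25·e^30) · (30 / (25·e^30)) = 30

Interpretation: for a small percentage change in X, the percentage change in Y is approximately 30.00 times as large.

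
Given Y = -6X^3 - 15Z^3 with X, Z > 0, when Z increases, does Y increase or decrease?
Y decreases

Taking the partial derivative:
∂Y/∂Z = -45Z^2

∂Y/∂Z = -45Z^2 < 0 (assuming positive values)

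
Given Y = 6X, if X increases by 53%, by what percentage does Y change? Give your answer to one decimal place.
53.0%

For Y = 6X:
If X → X(1 + 0.53)
Then Y → Y · (1 + 0.53)^1
     = Y · 1.5300

Percentage change = ((1 + 0.53)^1 − 1) × 100% = 53.0%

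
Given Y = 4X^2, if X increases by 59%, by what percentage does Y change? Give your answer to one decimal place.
152.8%

For Y = 4X^2:
If X → X(1 + 0.59)
Then Y → Y · (1 + 0.59)^2
     = Y · 2.5281

Percentage change = ((1 + 0.59)^2 − 1) × 100% ≈ 152.8%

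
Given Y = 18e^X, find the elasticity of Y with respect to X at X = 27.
Elasticity = 27

Elasticity = (dY/dX) · (X/Y)

dY/dX = 18·e^X
At X = 27: dY/dX = 18·e^27, Y = 18·e^27

Elasticity = (18·e^27) · (27 / (18·e^27)) = 27

Interpretation: for a small percentage change in X, the percentage change in Y is approximately 27.00 times as large.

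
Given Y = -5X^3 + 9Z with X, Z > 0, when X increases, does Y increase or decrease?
Y decreases

Taking the partial derivative:
∂Y/∂X = -15X^2

∂Y/∂X = -15X^2 < 0 (assuming positive values)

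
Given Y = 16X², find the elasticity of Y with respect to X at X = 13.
Elasticity = 2

Elasticity = (dY/dX) · (X/Y)

dY/dX = 32·X
At X = 13: dY/dX = 416, Y = 2704

Elasticity = 416 · (13 / 2704) = 2

Interpretation: for a small percentage change in X, the percentage change in Y is approximately 2.00 times as large.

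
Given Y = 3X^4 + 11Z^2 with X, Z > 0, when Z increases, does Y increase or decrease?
Y increases

Taking the partial derivative:
∂Y/∂Z = 22Z

∂Y/∂Z = 22Z > 0 (assuming positive values)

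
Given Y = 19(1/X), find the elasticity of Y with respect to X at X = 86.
Elasticity = -1

Elasticity = (dY/dX) · (X/Y)

dY/dX = -19/X²
At X = 86: dY/dX = -19/7396, Y = 19/86

Elasticity = (-19/7396) · (86 / (19/86)) = -1

Interpretation: for a small percentage change in X, the percentage change in Y is approximately -1.00 times as large.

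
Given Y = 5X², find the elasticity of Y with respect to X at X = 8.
Elasticity = 2

Elasticity = (dY/dX) · (X/Y)

dY/dX = 10·X
At X = 8: dY/dX = 80, Y = 320

Elasticity = 80 · (8 / 320) = 2

Interpretation: for a small percentage change in X, the percentage change in Y is approximately 2.00 times as large.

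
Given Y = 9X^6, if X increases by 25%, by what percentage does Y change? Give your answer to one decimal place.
281.5%

For Y = 9X^6:
If X → X(1 + 0.25)
Then Y → Y · (1 + 0.25)^6
     ≈ Y · 3.8147

Percentage change = ((1 + 0.25)^6 − 1) × 100% ≈ 281.5%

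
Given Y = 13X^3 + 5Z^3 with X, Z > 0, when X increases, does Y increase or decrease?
Y increases

Taking the partial derivative:
∂Y/∂X = 39X^2

∂Y/∂X = 39X^2 > 0 (assuming positive values)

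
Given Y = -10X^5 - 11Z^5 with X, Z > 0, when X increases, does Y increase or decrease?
Y decreases

Taking the partial derivative:
∂Y/∂X = -50X^4

∂Y/∂X = -50X^4 < 0 (assuming positive values)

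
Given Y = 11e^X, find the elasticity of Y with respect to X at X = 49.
Elasticity = 49

Elasticity = (dY/dX) · (X/Y)

dY/dX = 11·e^X
At X = 49: dY/dX = 11·e^49, Y = 11·e^49

Elasticity = (11·e^49) · (49 / (11·e^49)) = 49

Interpretation: for a small percentage change in X, the percentage change in Y is approximately 49.00 times as large.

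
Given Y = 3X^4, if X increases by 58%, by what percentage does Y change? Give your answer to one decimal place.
523.2%

For Y = 3X^4:
If X → X(1 + 0.58)
Then Y → Y · (1 + 0.58)^4
     ≈ Y · 6.2320

Percentage change = ((1 + 0.58)^4 − 1) × 100% ≈ 523.2%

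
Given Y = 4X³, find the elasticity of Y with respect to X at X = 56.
Elasticity = 3

Elasticity = (dY/dX) · (X/Y)

dY/dX = 12·X²
At X = 56: dY/dX = 37632, Y = 702464

Elasticity = 37632 · (56 / 702464) = 3

Interpretation: for a small percentage change in X, the percentage change in Y is approximately 3.00 times as large.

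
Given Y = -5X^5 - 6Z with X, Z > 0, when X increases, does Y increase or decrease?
Y decreases

Taking the partial derivative:
∂Y/∂X = -25X^4

∂Y/∂X = -25X^4 < 0 (assuming positive values)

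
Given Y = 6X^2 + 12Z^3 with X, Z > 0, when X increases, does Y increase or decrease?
Y increases

Taking the partial derivative:
∂Y/∂X = 12X

∂Y/∂X = 12X > 0 (assuming positive values)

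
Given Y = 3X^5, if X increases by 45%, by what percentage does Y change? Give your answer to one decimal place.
541.0%

For Y = 3X^5:
If X → X(1 + 0.45)
Then Y → Y · (1 + 0.45)^5
     ≈ Y · 6.4097

Percentage change = ((1 + 0.45)^5 − 1) × 100% ≈ 541.0%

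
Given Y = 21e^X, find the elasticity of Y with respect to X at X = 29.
Elasticity = 29

Elasticity = (dY/dX) · (X/Y)

dY/dX = 21·e^X
At X = 29: dY/dX = 21·e^29, Y = 21·e^29

Elasticity = (21·e^29) · (29 / (21·e^29)) = 29

Interpretation: for a small percentage change in X, the percentage change in Y is approximately 29.00 times as large.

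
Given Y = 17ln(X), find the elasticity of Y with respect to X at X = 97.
Elasticity = 1/ln(97) ≈ 0.2186

Elasticity = (dY/dX) · (X/Y)

dY/dX = 17/X
At X = 97: dY/dX = 17/97, Y = 17·ln(97)

Elasticity = (17/97) · (97 / (17·ln(97))) = 1/ln(97) ≈ 0.2186

Interpretation: for a small percentage change in X, the percentage change in Y is approximately 0.22 times as large.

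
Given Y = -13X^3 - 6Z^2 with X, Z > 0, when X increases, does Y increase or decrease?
Y decreases

Taking the partial derivative:
∂Y/∂X = -39X^2

∂Y/∂X = -39X^2 < 0 (assuming positive values)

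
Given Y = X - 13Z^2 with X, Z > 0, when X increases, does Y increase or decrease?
Y increases

Taking the partial derivative:
∂Y/∂X = 1

∂Y/∂X = 1 > 0 (assuming positive values)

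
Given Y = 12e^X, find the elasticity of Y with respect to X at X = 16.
Elasticity = 16

Elasticity = (dY/dX) · (X/Y)

dY/dX = 12·e^X
At X = 16: dY/dX = 12·e^16, Y = 12·e^16

Elasticity = (12·e^16) · (16 / (12·e^16)) = 16

Interpretation: for a small percentage change in X, the percentage change in Y is approximately 16.00 times as large.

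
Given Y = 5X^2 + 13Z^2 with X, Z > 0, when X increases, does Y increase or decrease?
Y increases

Taking the partial derivative:
∂Y/∂X = 10X

∂Y/∂X = 10X > 0 (assuming positive values)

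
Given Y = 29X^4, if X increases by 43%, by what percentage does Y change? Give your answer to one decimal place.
318.2%

For Y = 29X^4:
If X → X(1 + 0.43)
Then Y → Y · (1 + 0.43)^4
     ≈ Y · 4.1816

Percentage change = ((1 + 0.43)^4 − 1) × 100% ≈ 318.2%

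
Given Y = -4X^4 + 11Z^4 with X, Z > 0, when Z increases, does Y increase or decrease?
Y increases

Taking the partial derivative:
∂Y/∂Z = 44Z^3

∂Y/∂Z = 44Z^3 > 0 (assuming positive values)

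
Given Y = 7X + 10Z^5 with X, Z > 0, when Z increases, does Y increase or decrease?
Y increases

Taking the partial derivative:
∂Y/∂Z = 50Z^4

∂Y/∂Z = 50Z^4 > 0 (assuming positive values)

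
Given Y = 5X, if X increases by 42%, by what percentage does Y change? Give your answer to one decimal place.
42.0%

For Y = 5X:
If X → X(1 + 0.42)
Then Y → Y · (1 + 0.42)^1
     = Y · 1.4200

Percentage change = ((1 + 0.42)^1 − 1) × 100% = 42.0%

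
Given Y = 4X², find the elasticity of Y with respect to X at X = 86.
Elasticity = 2

Elasticity = (dY/dX) · (X/Y)

dY/dX = 8·X
At X = 86: dY/dX = 688, Y = 29584

Elasticity = 688 · (86 / 29584) = 2

Interpretation: for a small percentage change in X, the percentage change in Y is approximately 2.00 times as large.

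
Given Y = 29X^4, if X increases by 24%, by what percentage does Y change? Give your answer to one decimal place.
136.4%

For Y = 29X^4:
If X → X(1 + 0.24)
Then Y → Y · (1 + 0.24)^4
     ≈ Y · 2.3642

Percentage change = ((1 + 0.24)^4 − 1) × 100% ≈ 136.4%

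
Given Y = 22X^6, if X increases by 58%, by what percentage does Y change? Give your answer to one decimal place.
1455.8%

For Y = 22X^6:
If X → X(1 + 0.58)
Then Y → Y · (1 + 0.58)^6
     ≈ Y · 15.5576

Percentage change = ((1 + 0.58)^6 − 1) × 100% ≈ 1455.8%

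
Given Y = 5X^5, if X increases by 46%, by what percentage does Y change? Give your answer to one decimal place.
563.4%

For Y = 5X^5:
If X → X(1 + 0.46)
Then Y → Y · (1 + 0.46)^5
     ≈ Y · 6.6338

Percentage change = ((1 + 0.46)^5 − 1) × 100% ≈ 563.4%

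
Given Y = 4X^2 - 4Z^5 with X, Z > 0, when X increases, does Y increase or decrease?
Y increases

Taking the partial derivative:
∂Y/∂X = 8X

∂Y/∂X = 8X > 0 (assuming positive values)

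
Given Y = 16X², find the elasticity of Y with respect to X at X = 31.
Elasticity = 2

Elasticity = (dY/dX) · (X/Y)

dY/dX = 32·X
At X = 31: dY/dX = 992, Y = 15376

Elasticity = 992 · (31 / 15376) = 2

Interpretation: for a small percentage change in X, the percentage change in Y is approximately 2.00 times as large.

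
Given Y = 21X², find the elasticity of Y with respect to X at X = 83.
Elasticity = 2

Elasticity = (dY/dX) · (X/Y)

dY/dX = 42·X
At X = 83: dY/dX = 3486, Y = 144669

Elasticity = 3486 · (83 / 144669) = 2

Interpretation: for a small percentage change in X, the percentage change in Y is approximately 2.00 times as large.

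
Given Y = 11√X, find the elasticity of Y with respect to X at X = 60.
Elasticity = 1/2

Elasticity = (dY/dX) · (X/Y)

dY/dX = 11/(2·√X)
At X = 60: dY/dX = 11·√15/60, Y = 22·√15

Elasticity = (11·√15/60) · (60 / (22·√15)) = 1/2

Interpretation: for a small percentage change in X, the percentage change in Y is approximately 0.50 times as large.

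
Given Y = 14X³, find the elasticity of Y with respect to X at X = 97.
Elasticity = 3

Elasticity = (dY/dX) · (X/Y)

dY/dX = 42·X²
At X = 97: dY/dX = 395178, Y = 12777422

Elasticity = 395178 · (97 / 12777422) = 3

Interpretation: for a small percentage change in X, the percentage change in Y is approximately 3.00 times as large.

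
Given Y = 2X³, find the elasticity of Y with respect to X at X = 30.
Elasticity = 3

Elasticity = (dY/dX) · (X/Y)

dY/dX = 6·X²
At X = 30: dY/dX = 5400, Y = 54000

Elasticity = 5400 · (30 / 54000) = 3

Interpretation: for a small percentage change in X, the percentage change in Y is approximately 3.00 times as large.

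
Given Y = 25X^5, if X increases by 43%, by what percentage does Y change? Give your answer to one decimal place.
498.0%

For Y = 25X^5:
If X → X(1 + 0.43)
Then Y → Y · (1 + 0.43)^5
     ≈ Y · 5.9797

Percentage change = ((1 + 0.43)^5 − 1) × 100% ≈ 498.0%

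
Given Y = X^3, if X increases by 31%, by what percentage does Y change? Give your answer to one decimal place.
124.8%

For Y = X^3:
If X → X(1 + 0.31)
Then Y → Y · (1 + 0.31)^3
     ≈ Y · 2.2481

Percentage change = ((1 + 0.31)^3 − 1) × 100% ≈ 124.8%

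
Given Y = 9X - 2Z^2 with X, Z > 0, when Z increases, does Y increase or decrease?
Y decreases

Taking the partial derivative:
∂Y/∂Z = -4Z

∂Y/∂Z = -4Z < 0 (assuming positive values)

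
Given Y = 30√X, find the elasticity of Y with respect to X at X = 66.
Elasticity = 1/2

Elasticity = (dY/dX) · (X/Y)

dY/dX = 15/√X
At X = 66: dY/dX = 5·√66/22, Y = 30·√66

Elasticity = (5·√66/22) · (66 / (30·√66)) = 1/2

Interpretation: for a small percentage change in X, the percentage change in Y is approximately 0.50 times as large.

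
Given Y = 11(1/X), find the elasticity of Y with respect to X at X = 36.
Elasticity = -1

Elasticity = (dY/dX) · (X/Y)

dY/dX = -11/X²
At X = 36: dY/dX = -11/1296, Y = 11/36

Elasticity = (-11/1296) · (36 / (11/36)) = -1

Interpretation: for a small percentage change in X, the percentage change in Y is approximately -1.00 times as large.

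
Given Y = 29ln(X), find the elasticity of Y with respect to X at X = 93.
Elasticity = 1/ln(93) ≈ 0.2206

Elasticity = (dY/dX) · (X/Y)

dY/dX = 29/X
At X = 93: dY/dX = 29/93, Y = 29·ln(93)

Elasticity = (29/93) · (93 / (29·ln(93))) = 1/ln(93) ≈ 0.2206

Interpretation: for a small percentage change in X, the percentage change in Y is approximately 0.22 times as large.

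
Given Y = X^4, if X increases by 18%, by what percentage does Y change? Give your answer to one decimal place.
93.9%

For Y = X^4:
If X → X(1 + 0.18)
Then Y → Y · (1 + 0.18)^4
     ≈ Y · 1.9388

Percentage change = ((1 + 0.18)^4 − 1) × 100% ≈ 93.9%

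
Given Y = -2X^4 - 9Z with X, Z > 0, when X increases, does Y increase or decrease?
Y decreases

Taking the partial derivative:
∂Y/∂X = -8X^3

∂Y/∂X = -8X^3 < 0 (assuming positive values)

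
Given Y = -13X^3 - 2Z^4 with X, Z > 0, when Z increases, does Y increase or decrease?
Y decreases

Taking the partial derivative:
∂Y/∂Z = -8Z^3

∂Y/∂Z = -8Z^3 < 0 (assuming positive values)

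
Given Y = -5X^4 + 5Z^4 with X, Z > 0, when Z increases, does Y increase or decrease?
Y increases

Taking the partial derivative:
∂Y/∂Z = 20Z^3

∂Y/∂Z = 20Z^3 > 0 (assuming positive values)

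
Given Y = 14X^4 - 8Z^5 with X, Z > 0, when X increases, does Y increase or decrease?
Y increases

Taking the partial derivative:
∂Y/∂X = 56X^3

∂Y/∂X = 56X^3 > 0 (assuming positive values)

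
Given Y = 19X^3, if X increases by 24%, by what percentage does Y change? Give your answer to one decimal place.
90.7%

For Y = 19X^3:
If X → X(1 + 0.24)
Then Y → Y · (1 + 0.24)^3
     ≈ Y · 1.9066

Percentage change = ((1 + 0.24)^3 − 1) × 100% ≈ 90.7%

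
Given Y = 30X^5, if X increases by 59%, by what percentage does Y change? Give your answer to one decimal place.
916.2%

For Y = 30X^5:
If X → X(1 + 0.59)
Then Y → Y · (1 + 0.59)^5
     ≈ Y · 10.1622

Percentage change = ((1 + 0.59)^5 − 1) × 100% ≈ 916.2%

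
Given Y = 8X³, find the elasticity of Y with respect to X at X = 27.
Elasticity = 3

Elasticity = (dY/dX) · (X/Y)

dY/dX = 24·X²
At X = 27: dY/dX = 17496, Y = 157464

Elasticity = 17496 · (27 / 157464) = 3

Interpretation: for a small percentage change in X, the percentage change in Y is approximately 3.00 times as large.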